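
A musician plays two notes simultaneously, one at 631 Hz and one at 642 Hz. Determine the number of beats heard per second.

f_beat = |f₁ − f₂|.
|631 − 642| = 11 Hz.

11 Hz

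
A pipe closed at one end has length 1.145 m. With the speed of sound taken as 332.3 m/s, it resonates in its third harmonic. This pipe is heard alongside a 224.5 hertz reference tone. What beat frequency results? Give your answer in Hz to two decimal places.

6.84 Hz

Closed pipe (odd harmonics): f_n = n·v/(4L) = 3·332.3/(4·1.145) = 217.6638 Hz.
f_beat = |217.6638 − 224.5| = 6.84 Hz.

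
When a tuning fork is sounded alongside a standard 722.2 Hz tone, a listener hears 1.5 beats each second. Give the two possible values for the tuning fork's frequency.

720.7 Hz or 723.7 Hz

|f − 722.2| = 1.5, so f = 722.2 ± 1.5.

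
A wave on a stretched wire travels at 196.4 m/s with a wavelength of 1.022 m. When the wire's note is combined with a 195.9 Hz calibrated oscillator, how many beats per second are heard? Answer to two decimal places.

3.73 Hz

Source frequency f = v/λ = 196.4/1.022 = 192.1722 Hz.
f_beat = |192.1722 − 195.9| = 3.73 Hz.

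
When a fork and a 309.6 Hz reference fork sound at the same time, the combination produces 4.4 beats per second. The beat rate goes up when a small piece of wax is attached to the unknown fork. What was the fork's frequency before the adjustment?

305.2 Hz

|f − 309.6| = 4.4, so the fork was at either 305.2 Hz or 314 Hz.
Loading a fork with wax lowers its frequency; the adjustment lowers the fork's frequency.
The beat rate rose, so the adjustment moved the fork further from 309.6 Hz — it was already below the reference.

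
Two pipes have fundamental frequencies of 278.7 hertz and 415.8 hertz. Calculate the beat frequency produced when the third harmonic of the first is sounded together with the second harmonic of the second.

Third harmonic of the first: 3·278.7 = 836.1 Hz.
Second harmonic of the second: 2·415.8 = 831.6 Hz.
f_beat = |836.1 − 831.6| = 4.5 Hz.

4.5 Hz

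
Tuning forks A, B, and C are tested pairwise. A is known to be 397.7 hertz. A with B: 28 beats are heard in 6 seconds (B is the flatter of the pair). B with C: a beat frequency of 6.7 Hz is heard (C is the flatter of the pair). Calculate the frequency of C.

386.3333 Hz

A–B: Beat frequency = 28/6 = 4.6667 Hz.
B is below A, so f_B = 397.7 − 4.6667 = 393.0333 Hz.
C is below B, so f_C = 393.0333 − 6.7 = 386.3333 Hz.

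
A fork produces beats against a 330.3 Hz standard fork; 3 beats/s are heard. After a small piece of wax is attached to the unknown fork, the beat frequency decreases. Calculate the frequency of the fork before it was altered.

|f − 330.3| = 3, so the fork was at either 327.3 Hz or 333.3 Hz.
Loading a fork with wax lowers its frequency; the adjustment lowers the fork's frequency.
The beat rate fell, so the adjustment moved the fork toward 330.3 Hz — it must have started above the reference.

333.3 Hz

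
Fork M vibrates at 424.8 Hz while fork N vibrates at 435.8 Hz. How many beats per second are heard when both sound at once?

Beats arise from superposition of two nearby frequencies; the beat rate is |f₁ − f₂|.
|424.8 − 435.8| = 11 Hz.

11 Hz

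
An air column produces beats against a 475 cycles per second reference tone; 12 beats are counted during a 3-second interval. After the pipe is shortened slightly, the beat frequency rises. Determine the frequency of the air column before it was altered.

Beat frequency = 12/3 = 4 Hz.
|f − 475| = 4, so the air column was at either 471 Hz or 479 Hz.
A shorter pipe has a higher fundamental; the adjustment raises the air column's frequency.
The beat rate rose, so the adjustment moved the air column further from 475 Hz — it was already above the reference.

479 Hz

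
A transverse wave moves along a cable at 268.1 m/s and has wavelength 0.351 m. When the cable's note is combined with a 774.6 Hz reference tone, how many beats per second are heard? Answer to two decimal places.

Source frequency f = v/λ = 268.1/0.351 = 763.8177 Hz.
f_beat = |763.8177 − 774.6| = 10.78 Hz.

10.78 Hz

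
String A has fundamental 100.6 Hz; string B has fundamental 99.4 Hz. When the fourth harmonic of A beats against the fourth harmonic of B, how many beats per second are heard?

Fourth harmonic of the first: 4·100.6 = 402.4 Hz.
Fourth harmonic of the second: 4·99.4 = 397.6 Hz.
f_beat = |402.4 − 397.6| = 4.8 Hz.

4.8 Hz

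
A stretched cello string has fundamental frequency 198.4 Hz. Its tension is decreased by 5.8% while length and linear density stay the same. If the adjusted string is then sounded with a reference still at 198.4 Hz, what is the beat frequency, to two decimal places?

For a string, f ∝ √T, so the new frequency is 198.4·√0.942 = 192.5605 Hz.
f_beat = |192.5605 − 198.4| = 5.84 Hz.

5.84 Hz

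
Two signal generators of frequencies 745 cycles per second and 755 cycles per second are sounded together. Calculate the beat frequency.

The beat frequency equals the magnitude of the frequency difference.
|745 − 755| = 10 Hz.

10 Hz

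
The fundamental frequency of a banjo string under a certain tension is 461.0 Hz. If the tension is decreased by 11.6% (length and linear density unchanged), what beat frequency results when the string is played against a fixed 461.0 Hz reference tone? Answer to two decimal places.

27.56 Hz

For a string, f ∝ √T, so the new frequency is 461.0·√0.884 = 433.4381 Hz.
f_beat = |433.4381 − 461.0| = 27.56 Hz.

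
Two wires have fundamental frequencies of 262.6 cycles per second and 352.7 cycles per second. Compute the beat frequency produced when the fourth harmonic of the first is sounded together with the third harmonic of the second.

7.7 Hz

Fourth harmonic of the first: 4·262.6 = 1050.4 Hz.
Third harmonic of the second: 3·352.7 = 1058.1 Hz.
f_beat = |1050.4 − 1058.1| = 7.7 Hz.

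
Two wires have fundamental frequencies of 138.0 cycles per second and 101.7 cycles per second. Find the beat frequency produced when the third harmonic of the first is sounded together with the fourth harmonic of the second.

Third harmonic of the first: 3·138.0 = 414.0 Hz.
Fourth harmonic of the second: 4·101.7 = 406.8 Hz.
f_beat = |414.0 − 406.8| = 7.2 Hz.

7.2 Hz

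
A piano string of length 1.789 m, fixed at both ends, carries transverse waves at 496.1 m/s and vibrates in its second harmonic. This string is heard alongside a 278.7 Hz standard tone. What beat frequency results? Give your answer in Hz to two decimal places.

For a string fixed at both ends, f_n = n·v/(2L) = 2·496.1/(2·1.789) = 277.3058 Hz.
f_beat = |277.3058 − 278.7| = 1.39 Hz.

1.39 Hz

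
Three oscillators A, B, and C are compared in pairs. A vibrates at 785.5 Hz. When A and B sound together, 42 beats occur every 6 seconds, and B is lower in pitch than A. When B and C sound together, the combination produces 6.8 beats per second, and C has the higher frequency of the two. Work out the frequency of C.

785.3 Hz

A–B: Beat frequency = 42/6 = 7 Hz.
B is below A, so f_B = 785.5 − 7 = 778.5 Hz.
C is above B, so f_C = 778.5 + 6.8 = 785.3 Hz.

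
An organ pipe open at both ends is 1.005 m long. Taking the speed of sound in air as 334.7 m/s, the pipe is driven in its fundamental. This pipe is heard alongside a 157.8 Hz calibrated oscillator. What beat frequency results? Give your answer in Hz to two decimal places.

8.72 Hz

Open pipe: f_n = n·v/(2L) = 1·334.7/(2·1.005) = 166.5174 Hz.
f_beat = |166.5174 − 157.8| = 8.72 Hz.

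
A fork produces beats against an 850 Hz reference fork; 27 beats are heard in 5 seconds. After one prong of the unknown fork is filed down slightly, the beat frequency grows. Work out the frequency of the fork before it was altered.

855.4 Hz

Beat frequency = 27/5 = 5.4 Hz.
|f − 850| = 5.4, so the fork was at either 844.6 Hz or 855.4 Hz.
Filing a prong removes mass and raises the fork's frequency; the adjustment raises the fork's frequency.
The beat rate rose, so the adjustment moved the fork further from 850 Hz — it was already above the reference.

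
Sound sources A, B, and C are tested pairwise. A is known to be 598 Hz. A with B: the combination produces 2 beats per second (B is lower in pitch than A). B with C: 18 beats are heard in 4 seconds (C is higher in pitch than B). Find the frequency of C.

600.5 Hz

B is below A, so f_B = 598 − 2 = 596 Hz.
B–C: Beat frequency = 18/4 = 4.5 Hz.
C is above B, so f_C = 596 + 4.5 = 600.5 Hz.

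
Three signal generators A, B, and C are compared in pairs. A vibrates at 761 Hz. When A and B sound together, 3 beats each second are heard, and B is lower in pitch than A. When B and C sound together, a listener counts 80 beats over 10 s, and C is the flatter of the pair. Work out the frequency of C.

750 Hz

B is below A, so f_B = 761 − 3 = 758 Hz.
B–C: Beat frequency = 80/10 = 8 Hz.
C is below B, so f_C = 758 − 8 = 750 Hz.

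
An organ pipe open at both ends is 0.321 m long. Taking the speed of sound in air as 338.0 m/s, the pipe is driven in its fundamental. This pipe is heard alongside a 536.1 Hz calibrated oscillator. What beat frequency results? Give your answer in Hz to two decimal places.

9.62 Hz

Open pipe: f_n = n·v/(2L) = 1·338.0/(2·0.321) = 526.4798 Hz.
f_beat = |526.4798 − 536.1| = 9.62 Hz.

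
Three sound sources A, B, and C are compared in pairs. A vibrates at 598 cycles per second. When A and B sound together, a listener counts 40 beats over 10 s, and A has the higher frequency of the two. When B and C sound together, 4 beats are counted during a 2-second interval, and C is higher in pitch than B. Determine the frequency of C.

596 Hz

A–B: Beat frequency = 40/10 = 4 Hz.
B is below A, so f_B = 598 − 4 = 594 Hz.
B–C: Beat frequency = 4/2 = 2 Hz.
C is above B, so f_C = 594 + 2 = 596 Hz.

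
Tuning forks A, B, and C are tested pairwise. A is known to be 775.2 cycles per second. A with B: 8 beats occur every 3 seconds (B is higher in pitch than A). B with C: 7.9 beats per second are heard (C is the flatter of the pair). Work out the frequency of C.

A–B: Beat frequency = 8/3 = 2.6667 Hz.
B is above A, so f_B = 775.2 + 2.6667 = 777.8667 Hz.
C is below B, so f_C = 777.8667 − 7.9 = 769.9667 Hz.

769.9667 Hz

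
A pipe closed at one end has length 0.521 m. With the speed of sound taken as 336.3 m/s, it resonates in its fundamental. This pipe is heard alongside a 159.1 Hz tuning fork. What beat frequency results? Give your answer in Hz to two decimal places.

Closed pipe (odd harmonics): f_n = n·v/(4L) = 1·336.3/(4·0.521) = 161.3724 Hz.
f_beat = |161.3724 − 159.1| = 2.27 Hz.

2.27 Hz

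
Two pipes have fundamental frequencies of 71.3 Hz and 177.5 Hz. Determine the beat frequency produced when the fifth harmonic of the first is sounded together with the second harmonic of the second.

1.5 Hz

Fifth harmonic of the first: 5·71.3 = 356.5 Hz.
Second harmonic of the second: 2·177.5 = 355.0 Hz.
f_beat = |356.5 − 355.0| = 1.5 Hz.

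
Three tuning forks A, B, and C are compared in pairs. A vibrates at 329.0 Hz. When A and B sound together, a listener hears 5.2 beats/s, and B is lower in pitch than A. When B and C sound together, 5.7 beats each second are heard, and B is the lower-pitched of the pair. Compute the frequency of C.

B is below A, so f_B = 329.0 − 5.2 = 323.8 Hz.
C is above B, so f_C = 323.8 + 5.7 = 329.5 Hz.

329.5 Hz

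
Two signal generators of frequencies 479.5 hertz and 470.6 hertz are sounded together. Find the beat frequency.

8.9 Hz

The beat frequency equals the magnitude of the frequency difference.
|479.5 − 470.6| = 8.9 Hz.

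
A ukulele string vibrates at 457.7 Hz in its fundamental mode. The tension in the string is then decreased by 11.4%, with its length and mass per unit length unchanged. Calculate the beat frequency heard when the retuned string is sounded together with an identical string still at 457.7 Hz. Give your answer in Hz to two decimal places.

For a string, f ∝ √T, so the new frequency is 457.7·√0.886 = 430.8219 Hz.
f_beat = |430.8219 − 457.7| = 26.88 Hz.

26.88 Hz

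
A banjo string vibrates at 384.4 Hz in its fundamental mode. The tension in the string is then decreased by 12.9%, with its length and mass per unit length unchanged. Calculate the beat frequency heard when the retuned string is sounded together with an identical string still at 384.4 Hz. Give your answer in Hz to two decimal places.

For a string, f ∝ √T, so the new frequency is 384.4·√0.871 = 358.7505 Hz.
f_beat = |358.7505 − 384.4| = 25.65 Hz.

25.65 Hz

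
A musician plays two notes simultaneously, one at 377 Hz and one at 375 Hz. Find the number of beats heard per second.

f_beat = |f₁ − f₂|.
|377 − 375| = 2 Hz.

2 Hz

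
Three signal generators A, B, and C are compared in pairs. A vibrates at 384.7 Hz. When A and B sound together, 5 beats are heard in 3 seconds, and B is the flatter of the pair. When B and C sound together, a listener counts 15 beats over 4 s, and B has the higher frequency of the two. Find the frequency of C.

A–B: Beat frequency = 5/3 = 1.6667 Hz.
B is below A, so f_B = 384.7 − 1.6667 = 383.0333 Hz.
B–C: Beat frequency = 15/4 = 3.75 Hz.
C is below B, so f_C = 383.0333 − 3.75 = 379.2833 Hz.

379.2833 Hz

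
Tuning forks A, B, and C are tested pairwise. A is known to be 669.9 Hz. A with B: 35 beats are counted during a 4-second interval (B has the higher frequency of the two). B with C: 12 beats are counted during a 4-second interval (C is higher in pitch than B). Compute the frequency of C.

A–B: Beat frequency = 35/4 = 8.75 Hz.
B is above A, so f_B = 669.9 + 8.75 = 678.65 Hz.
B–C: Beat frequency = 12/4 = 3 Hz.
C is above B, so f_C = 678.65 + 3 = 681.65 Hz.

681.65 Hz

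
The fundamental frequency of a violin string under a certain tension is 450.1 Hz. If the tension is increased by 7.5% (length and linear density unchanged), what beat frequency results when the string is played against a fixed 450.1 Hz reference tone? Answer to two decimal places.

16.57 Hz

For a string, f ∝ √T, so the new frequency is 450.1·√1.075 = 466.6736 Hz.
f_beat = |466.6736 − 450.1| = 16.57 Hz.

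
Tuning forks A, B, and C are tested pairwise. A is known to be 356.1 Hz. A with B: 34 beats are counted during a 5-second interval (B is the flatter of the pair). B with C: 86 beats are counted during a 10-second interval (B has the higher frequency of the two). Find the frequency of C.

340.7 Hz

A–B: Beat frequency = 34/5 = 6.8 Hz.
B is below A, so f_B = 356.1 − 6.8 = 349.3 Hz.
B–C: Beat frequency = 86/10 = 8.6 Hz.
C is below B, so f_C = 349.3 − 8.6 = 340.7 Hz.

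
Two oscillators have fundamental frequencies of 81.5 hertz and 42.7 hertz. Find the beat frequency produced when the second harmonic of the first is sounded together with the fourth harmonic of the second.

7.8 Hz

Second harmonic of the first: 2·81.5 = 163.0 Hz.
Fourth harmonic of the second: 4·42.7 = 170.8 Hz.
f_beat = |163.0 − 170.8| = 7.8 Hz.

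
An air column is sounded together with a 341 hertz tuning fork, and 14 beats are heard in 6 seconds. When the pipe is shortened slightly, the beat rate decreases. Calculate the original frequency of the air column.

338.6667 Hz

Beat frequency = 14/6 = 2.3333 Hz.
|f − 341| = 2.3333, so the air column was at either 338.6667 Hz or 343.3333 Hz.
A shorter pipe has a higher fundamental; the adjustment raises the air column's frequency.
The beat rate fell, so the adjustment moved the air column toward 341 Hz — it must have started below the reference.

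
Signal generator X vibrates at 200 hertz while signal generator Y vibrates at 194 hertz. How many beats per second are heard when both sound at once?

6 Hz

Beats arise from superposition of two nearby frequencies; the beat rate is |f₁ − f₂|.
|200 − 194| = 6 Hz.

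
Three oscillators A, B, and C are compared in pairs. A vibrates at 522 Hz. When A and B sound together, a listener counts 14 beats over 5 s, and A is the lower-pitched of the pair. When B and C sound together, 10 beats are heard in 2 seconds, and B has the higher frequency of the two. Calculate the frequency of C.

519.8 Hz

A–B: Beat frequency = 14/5 = 2.8 Hz.
B is above A, so f_B = 522 + 2.8 = 524.8 Hz.
B–C: Beat frequency = 10/2 = 5 Hz.
C is below B, so f_C = 524.8 − 5 = 519.8 Hz.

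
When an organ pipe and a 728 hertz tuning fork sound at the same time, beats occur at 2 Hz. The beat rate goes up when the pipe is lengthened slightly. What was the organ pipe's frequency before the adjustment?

726 Hz

|f − 728| = 2, so the organ pipe was at either 726 Hz or 730 Hz.
A longer pipe has a lower fundamental; the adjustment lowers the organ pipe's frequency.
The beat rate rose, so the adjustment moved the organ pipe further from 728 Hz — it was already below the reference.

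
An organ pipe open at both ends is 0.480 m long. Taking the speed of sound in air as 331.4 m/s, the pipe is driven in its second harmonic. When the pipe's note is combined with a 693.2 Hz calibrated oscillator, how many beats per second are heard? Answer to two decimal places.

Open pipe: f_n = n·v/(2L) = 2·331.4/(2·0.480) = 690.4167 Hz.
f_beat = |690.4167 − 693.2| = 2.78 Hz.

2.78 Hz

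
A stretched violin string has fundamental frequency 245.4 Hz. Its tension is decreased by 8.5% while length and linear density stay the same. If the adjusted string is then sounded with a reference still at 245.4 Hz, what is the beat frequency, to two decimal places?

For a string, f ∝ √T, so the new frequency is 245.4·√0.915 = 234.7389 Hz.
f_beat = |234.7389 − 245.4| = 10.66 Hz.

10.66 Hz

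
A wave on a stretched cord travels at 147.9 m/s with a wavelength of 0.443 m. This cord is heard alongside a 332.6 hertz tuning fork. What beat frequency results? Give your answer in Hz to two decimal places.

1.26 Hz

Source frequency f = v/λ = 147.9/0.443 = 333.8600 Hz.
f_beat = |333.8600 − 332.6| = 1.26 Hz.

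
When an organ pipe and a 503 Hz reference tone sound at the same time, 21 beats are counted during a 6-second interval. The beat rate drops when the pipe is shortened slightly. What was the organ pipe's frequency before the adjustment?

499.5 Hz

Beat frequency = 21/6 = 3.5 Hz.
|f − 503| = 3.5, so the organ pipe was at either 499.5 Hz or 506.5 Hz.
A shorter pipe has a higher fundamental; the adjustment raises the organ pipe's frequency.
The beat rate fell, so the adjustment moved the organ pipe toward 503 Hz — it must have started below the reference.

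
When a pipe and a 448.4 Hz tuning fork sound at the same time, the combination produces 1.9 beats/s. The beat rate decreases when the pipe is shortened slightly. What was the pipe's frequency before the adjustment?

446.5 Hz

|f − 448.4| = 1.9, so the pipe was at either 446.5 Hz or 450.3 Hz.
A shorter pipe has a higher fundamental; the adjustment raises the pipe's frequency.
The beat rate fell, so the adjustment moved the pipe toward 448.4 Hz — it must have started below the reference.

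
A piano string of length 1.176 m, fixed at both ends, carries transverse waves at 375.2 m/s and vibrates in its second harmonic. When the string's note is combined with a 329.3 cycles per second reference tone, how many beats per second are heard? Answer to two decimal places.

10.25 Hz

For a string fixed at both ends, f_n = n·v/(2L) = 2·375.2/(2·1.176) = 319.0476 Hz.
f_beat = |319.0476 − 329.3| = 10.25 Hz.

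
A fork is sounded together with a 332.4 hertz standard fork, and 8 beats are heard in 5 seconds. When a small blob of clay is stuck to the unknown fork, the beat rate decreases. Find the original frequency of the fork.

334 Hz

Beat frequency = 8/5 = 1.6 Hz.
|f − 332.4| = 1.6, so the fork was at either 330.8 Hz or 334 Hz.
Adding mass to a fork lowers its frequency; the adjustment lowers the fork's frequency.
The beat rate fell, so the adjustment moved the fork toward 332.4 Hz — it must have started above the reference.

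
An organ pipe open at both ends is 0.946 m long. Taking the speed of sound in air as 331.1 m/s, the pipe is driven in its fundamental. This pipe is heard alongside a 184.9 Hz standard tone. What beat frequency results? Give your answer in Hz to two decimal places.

Open pipe: f_n = n·v/(2L) = 1·331.1/(2·0.946) = 175.0000 Hz.
f_beat = |175.0000 − 184.9| = 9.90 Hz.

9.90 Hz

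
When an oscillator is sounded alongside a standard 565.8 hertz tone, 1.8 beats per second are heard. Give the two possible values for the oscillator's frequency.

|f − 565.8| = 1.8, so f = 565.8 ± 1.8.

564 Hz or 567.6 Hz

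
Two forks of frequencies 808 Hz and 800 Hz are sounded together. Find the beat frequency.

f_beat = |f₁ − f₂|.
|808 − 800| = 8 Hz.

8 Hz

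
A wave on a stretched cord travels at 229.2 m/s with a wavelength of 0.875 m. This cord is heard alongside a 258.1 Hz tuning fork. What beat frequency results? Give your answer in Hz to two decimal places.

Source frequency f = v/λ = 229.2/0.875 = 261.9429 Hz.
f_beat = |261.9429 − 258.1| = 3.84 Hz.

3.84 Hz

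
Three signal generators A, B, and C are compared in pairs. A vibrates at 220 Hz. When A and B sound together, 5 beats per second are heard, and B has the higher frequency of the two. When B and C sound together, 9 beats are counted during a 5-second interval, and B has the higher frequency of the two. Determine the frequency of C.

223.2 Hz

B is above A, so f_B = 220 + 5 = 225 Hz.
B–C: Beat frequency = 9/5 = 1.8 Hz.
C is below B, so f_C = 225 − 1.8 = 223.2 Hz.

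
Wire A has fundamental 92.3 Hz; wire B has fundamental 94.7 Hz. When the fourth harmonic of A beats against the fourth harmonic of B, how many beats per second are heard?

9.6 Hz

Fourth harmonic of the first: 4·92.3 = 369.2 Hz.
Fourth harmonic of the second: 4·94.7 = 378.8 Hz.
f_beat = |369.2 − 378.8| = 9.6 Hz.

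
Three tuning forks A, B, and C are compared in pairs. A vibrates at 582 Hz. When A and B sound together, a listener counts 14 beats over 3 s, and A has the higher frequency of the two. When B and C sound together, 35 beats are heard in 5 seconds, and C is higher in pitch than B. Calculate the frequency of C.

A–B: Beat frequency = 14/3 = 4.6667 Hz.
B is below A, so f_B = 582 − 4.6667 = 577.3333 Hz.
B–C: Beat frequency = 35/5 = 7 Hz.
C is above B, so f_C = 577.3333 + 7 = 584.3333 Hz.

584.3333 Hz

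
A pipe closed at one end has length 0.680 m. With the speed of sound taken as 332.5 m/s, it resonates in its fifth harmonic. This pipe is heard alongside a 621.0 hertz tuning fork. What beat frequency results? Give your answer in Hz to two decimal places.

9.79 Hz

Closed pipe (odd harmonics): f_n = n·v/(4L) = 5·332.5/(4·0.680) = 611.2132 Hz.
f_beat = |611.2132 − 621.0| = 9.79 Hz.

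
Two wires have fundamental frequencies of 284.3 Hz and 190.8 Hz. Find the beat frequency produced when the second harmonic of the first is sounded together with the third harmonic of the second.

3.8 Hz

Second harmonic of the first: 2·284.3 = 568.6 Hz.
Third harmonic of the second: 3·190.8 = 572.4 Hz.
f_beat = |568.6 − 572.4| = 3.8 Hz.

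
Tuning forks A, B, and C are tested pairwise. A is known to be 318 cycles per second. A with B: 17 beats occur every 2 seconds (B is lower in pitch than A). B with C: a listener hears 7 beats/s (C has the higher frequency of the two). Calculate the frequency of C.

316.5 Hz

A–B: Beat frequency = 17/2 = 8.5 Hz.
B is below A, so f_B = 318 − 8.5 = 309.5 Hz.
C is above B, so f_C = 309.5 + 7 = 316.5 Hz.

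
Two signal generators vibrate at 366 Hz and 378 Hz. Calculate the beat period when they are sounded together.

0.083 s

f_beat = |366 − 378| = 12 Hz.
Beat period T = 1 / f_beat = 1 / 12 s.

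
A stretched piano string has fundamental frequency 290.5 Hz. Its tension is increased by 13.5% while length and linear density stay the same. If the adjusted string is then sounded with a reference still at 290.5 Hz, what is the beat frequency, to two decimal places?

18.99 Hz

For a string, f ∝ √T, so the new frequency is 290.5·√1.135 = 309.4882 Hz.
f_beat = |309.4882 − 290.5| = 18.99 Hz.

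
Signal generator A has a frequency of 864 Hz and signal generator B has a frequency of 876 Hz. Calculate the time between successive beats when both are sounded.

0.083 s

f_beat = |864 − 876| = 12 Hz.
Beat period T = 1 / f_beat = 1 / 12 s.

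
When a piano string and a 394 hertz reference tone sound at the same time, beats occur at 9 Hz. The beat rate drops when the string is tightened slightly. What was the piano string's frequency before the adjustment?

|f − 394| = 9, so the piano string was at either 385 Hz or 403 Hz.
Increasing tension raises a string's frequency; the adjustment raises the piano string's frequency.
The beat rate fell, so the adjustment moved the piano string toward 394 Hz — it must have started below the reference.

385 Hz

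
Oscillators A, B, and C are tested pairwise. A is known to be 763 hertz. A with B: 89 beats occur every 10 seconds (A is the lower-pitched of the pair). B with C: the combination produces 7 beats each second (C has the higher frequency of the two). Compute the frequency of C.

778.9 Hz

A–B: Beat frequency = 89/10 = 8.9 Hz.
B is above A, so f_B = 763 + 8.9 = 771.9 Hz.
C is above B, so f_C = 771.9 + 7 = 778.9 Hz.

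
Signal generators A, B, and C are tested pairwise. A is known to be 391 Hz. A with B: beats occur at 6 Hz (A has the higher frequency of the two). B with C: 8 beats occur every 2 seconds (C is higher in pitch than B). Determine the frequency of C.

B is below A, so f_B = 391 − 6 = 385 Hz.
B–C: Beat frequency = 8/2 = 4 Hz.
C is above B, so f_C = 385 + 4 = 389 Hz.

389 Hz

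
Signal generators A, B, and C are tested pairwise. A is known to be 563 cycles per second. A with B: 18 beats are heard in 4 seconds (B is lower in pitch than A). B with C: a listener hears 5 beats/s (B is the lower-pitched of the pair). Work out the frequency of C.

563.5 Hz

A–B: Beat frequency = 18/4 = 4.5 Hz.
B is below A, so f_B = 563 − 4.5 = 558.5 Hz.
C is above B, so f_C = 558.5 + 5 = 563.5 Hz.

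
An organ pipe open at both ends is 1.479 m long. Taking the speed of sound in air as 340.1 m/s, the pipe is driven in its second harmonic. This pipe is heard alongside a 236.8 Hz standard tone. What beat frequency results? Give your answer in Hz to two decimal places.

6.85 Hz

Open pipe: f_n = n·v/(2L) = 2·340.1/(2·1.479) = 229.9527 Hz.
f_beat = |229.9527 − 236.8| = 6.85 Hz.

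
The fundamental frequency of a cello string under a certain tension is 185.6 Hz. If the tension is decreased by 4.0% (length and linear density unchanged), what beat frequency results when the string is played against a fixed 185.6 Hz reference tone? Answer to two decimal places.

3.75 Hz

For a string, f ∝ √T, so the new frequency is 185.6·√0.960 = 181.8501 Hz.
f_beat = |181.8501 − 185.6| = 3.75 Hz.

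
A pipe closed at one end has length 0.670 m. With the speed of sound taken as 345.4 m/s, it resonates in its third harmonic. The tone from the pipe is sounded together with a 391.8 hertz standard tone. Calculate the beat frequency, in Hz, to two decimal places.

Closed pipe (odd harmonics): f_n = n·v/(4L) = 3·345.4/(4·0.670) = 386.6418 Hz.
f_beat = |386.6418 − 391.8| = 5.16 Hz.

5.16 Hz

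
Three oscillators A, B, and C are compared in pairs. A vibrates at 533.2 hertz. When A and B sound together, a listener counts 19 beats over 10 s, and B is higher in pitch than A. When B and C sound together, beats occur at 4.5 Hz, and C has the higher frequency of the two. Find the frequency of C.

A–B: Beat frequency = 19/10 = 1.9 Hz.
B is above A, so f_B = 533.2 + 1.9 = 535.1 Hz.
C is above B, so f_C = 535.1 + 4.5 = 539.6 Hz.

539.6 Hz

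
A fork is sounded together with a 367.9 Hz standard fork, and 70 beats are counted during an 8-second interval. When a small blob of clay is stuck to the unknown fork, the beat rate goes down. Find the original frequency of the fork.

376.65 Hz

Beat frequency = 70/8 = 8.75 Hz.
|f − 367.9| = 8.75, so the fork was at either 359.15 Hz or 376.65 Hz.
Adding mass to a fork lowers its frequency; the adjustment lowers the fork's frequency.
The beat rate fell, so the adjustment moved the fork toward 367.9 Hz — it must have started above the reference.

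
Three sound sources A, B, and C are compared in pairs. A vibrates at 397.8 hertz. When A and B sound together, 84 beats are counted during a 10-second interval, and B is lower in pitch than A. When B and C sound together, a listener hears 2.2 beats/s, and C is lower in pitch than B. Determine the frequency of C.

A–B: Beat frequency = 84/10 = 8.4 Hz.
B is below A, so f_B = 397.8 − 8.4 = 389.4 Hz.
C is below B, so f_C = 389.4 − 2.2 = 387.2 Hz.

387.2 Hz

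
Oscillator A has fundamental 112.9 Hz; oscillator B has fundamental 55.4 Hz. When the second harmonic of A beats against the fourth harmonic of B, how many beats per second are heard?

4.2 Hz

Second harmonic of the first: 2·112.9 = 225.8 Hz.
Fourth harmonic of the second: 4·55.4 = 221.6 Hz.
f_beat = |225.8 − 221.6| = 4.2 Hz.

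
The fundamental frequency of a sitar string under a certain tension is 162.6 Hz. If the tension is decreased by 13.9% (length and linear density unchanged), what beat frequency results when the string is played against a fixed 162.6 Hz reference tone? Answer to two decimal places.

For a string, f ∝ √T, so the new frequency is 162.6·√0.861 = 150.8767 Hz.
f_beat = |150.8767 − 162.6| = 11.72 Hz.

11.72 Hz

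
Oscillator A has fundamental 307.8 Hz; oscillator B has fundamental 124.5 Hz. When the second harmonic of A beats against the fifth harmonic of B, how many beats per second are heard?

6.9 Hz

Second harmonic of the first: 2·307.8 = 615.6 Hz.
Fifth harmonic of the second: 5·124.5 = 622.5 Hz.
f_beat = |615.6 − 622.5| = 6.9 Hz.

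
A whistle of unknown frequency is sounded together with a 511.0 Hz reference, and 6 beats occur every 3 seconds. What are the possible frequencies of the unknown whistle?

Beat frequency = 6/3 = 2 Hz.
|f − 511.0| = 2, so f = 511.0 ± 2.

509 Hz or 513 Hz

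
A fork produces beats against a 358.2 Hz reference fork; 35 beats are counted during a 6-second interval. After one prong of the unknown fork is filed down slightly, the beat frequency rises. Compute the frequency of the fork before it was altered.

Beat frequency = 35/6 = 5.8333 Hz.
|f − 358.2| = 5.8333, so the fork was at either 352.3667 Hz or 364.0333 Hz.
Filing a prong removes mass and raises the fork's frequency; the adjustment raises the fork's frequency.
The beat rate rose, so the adjustment moved the fork further from 358.2 Hz — it was already above the reference.

364.0333 Hz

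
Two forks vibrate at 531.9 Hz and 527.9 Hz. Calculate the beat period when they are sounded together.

f_beat = |531.9 − 527.9| = 4 Hz.
Beat period T = 1 / f_beat = 1 / 4 s.

0.250 s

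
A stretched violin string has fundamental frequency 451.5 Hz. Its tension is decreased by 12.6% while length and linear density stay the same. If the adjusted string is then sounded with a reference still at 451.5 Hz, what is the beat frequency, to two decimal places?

29.40 Hz

For a string, f ∝ √T, so the new frequency is 451.5·√0.874 = 422.0982 Hz.
f_beat = |422.0982 − 451.5| = 29.40 Hz.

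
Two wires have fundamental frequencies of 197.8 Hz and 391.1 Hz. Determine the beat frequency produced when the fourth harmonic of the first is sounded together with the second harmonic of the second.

Fourth harmonic of the first: 4·197.8 = 791.2 Hz.
Second harmonic of the second: 2·391.1 = 782.2 Hz.
f_beat = |791.2 − 782.2| = 9.0 Hz.

9.0 Hz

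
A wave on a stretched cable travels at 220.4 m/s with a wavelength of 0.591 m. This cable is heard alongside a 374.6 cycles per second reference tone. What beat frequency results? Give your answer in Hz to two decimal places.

1.67 Hz

Source frequency f = v/λ = 220.4/0.591 = 372.9272 Hz.
f_beat = |372.9272 − 374.6| = 1.67 Hz.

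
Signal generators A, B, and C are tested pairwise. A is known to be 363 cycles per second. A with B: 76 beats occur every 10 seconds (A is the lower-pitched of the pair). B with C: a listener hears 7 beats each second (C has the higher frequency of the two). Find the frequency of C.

377.6 Hz

A–B: Beat frequency = 76/10 = 7.6 Hz.
B is above A, so f_B = 363 + 7.6 = 370.6 Hz.
C is above B, so f_C = 370.6 + 7 = 377.6 Hz.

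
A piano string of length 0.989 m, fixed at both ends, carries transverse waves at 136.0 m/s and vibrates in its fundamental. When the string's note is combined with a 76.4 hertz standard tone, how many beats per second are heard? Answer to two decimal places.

For a string fixed at both ends, f_n = n·v/(2L) = 1·136.0/(2·0.989) = 68.7563 Hz.
f_beat = |68.7563 − 76.4| = 7.64 Hz.

7.64 Hz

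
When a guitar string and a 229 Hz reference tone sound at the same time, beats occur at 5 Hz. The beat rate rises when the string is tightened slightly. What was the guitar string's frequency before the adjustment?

234 Hz

|f − 229| = 5, so the guitar string was at either 224 Hz or 234 Hz.
Increasing tension raises a string's frequency; the adjustment raises the guitar string's frequency.
The beat rate rose, so the adjustment moved the guitar string further from 229 Hz — it was already above the reference.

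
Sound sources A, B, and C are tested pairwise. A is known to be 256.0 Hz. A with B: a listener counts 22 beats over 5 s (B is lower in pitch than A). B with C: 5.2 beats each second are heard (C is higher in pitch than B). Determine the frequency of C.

256.8 Hz

A–B: Beat frequency = 22/5 = 4.4 Hz.
B is below A, so f_B = 256.0 − 4.4 = 251.6 Hz.
C is above B, so f_C = 251.6 + 5.2 = 256.8 Hz.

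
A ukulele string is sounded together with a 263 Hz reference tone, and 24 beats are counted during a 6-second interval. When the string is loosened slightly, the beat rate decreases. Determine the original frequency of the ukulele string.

Beat frequency = 24/6 = 4 Hz.
|f − 263| = 4, so the ukulele string was at either 259 Hz or 267 Hz.
Reducing tension lowers a string's frequency; the adjustment lowers the ukulele string's frequency.
The beat rate fell, so the adjustment moved the ukulele string toward 263 Hz — it must have started above the reference.

267 Hz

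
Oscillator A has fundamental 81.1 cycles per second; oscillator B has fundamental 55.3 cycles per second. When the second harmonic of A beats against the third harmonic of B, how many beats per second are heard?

Second harmonic of the first: 2·81.1 = 162.2 Hz.
Third harmonic of the second: 3·55.3 = 165.9 Hz.
f_beat = |162.2 − 165.9| = 3.7 Hz.

3.7 Hz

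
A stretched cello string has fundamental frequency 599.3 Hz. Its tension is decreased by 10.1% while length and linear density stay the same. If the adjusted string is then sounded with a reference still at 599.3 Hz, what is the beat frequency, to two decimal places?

31.07 Hz

For a string, f ∝ √T, so the new frequency is 599.3·√0.899 = 568.2300 Hz.
f_beat = |568.2300 − 599.3| = 31.07 Hz.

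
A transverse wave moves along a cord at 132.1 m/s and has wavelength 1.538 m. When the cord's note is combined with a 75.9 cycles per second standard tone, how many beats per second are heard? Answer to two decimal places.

9.99 Hz

Source frequency f = v/λ = 132.1/1.538 = 85.8908 Hz.
f_beat = |85.8908 − 75.9| = 9.99 Hz.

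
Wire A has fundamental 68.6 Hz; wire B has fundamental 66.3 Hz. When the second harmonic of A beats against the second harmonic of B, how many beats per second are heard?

Second harmonic of the first: 2·68.6 = 137.2 Hz.
Second harmonic of the second: 2·66.3 = 132.6 Hz.
f_beat = |137.2 − 132.6| = 4.6 Hz.

4.6 Hz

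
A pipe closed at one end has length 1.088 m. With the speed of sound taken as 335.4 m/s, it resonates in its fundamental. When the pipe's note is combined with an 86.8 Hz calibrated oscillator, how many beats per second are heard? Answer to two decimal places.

Closed pipe (odd harmonics): f_n = n·v/(4L) = 1·335.4/(4·1.088) = 77.0680 Hz.
f_beat = |77.0680 − 86.8| = 9.73 Hz.

9.73 Hz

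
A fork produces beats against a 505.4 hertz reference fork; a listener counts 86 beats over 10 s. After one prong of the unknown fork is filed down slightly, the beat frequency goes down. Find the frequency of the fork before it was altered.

Beat frequency = 86/10 = 8.6 Hz.
|f − 505.4| = 8.6, so the fork was at either 496.8 Hz or 514 Hz.
Filing a prong removes mass and raises the fork's frequency; the adjustment raises the fork's frequency.
The beat rate fell, so the adjustment moved the fork toward 505.4 Hz — it must have started below the reference.

496.8 Hz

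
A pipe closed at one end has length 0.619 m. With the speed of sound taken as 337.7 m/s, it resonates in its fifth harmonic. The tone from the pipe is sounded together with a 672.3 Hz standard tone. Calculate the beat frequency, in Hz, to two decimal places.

9.65 Hz

Closed pipe (odd harmonics): f_n = n·v/(4L) = 5·337.7/(4·0.619) = 681.9467 Hz.
f_beat = |681.9467 − 672.3| = 9.65 Hz.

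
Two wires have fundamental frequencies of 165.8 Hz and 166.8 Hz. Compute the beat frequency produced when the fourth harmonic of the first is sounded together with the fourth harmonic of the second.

Fourth harmonic of the first: 4·165.8 = 663.2 Hz.
Fourth harmonic of the second: 4·166.8 = 667.2 Hz.
f_beat = |663.2 − 667.2| = 4.0 Hz.

4.0 Hz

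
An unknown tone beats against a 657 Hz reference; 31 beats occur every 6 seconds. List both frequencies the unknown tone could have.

651.8333 Hz or 662.1667 Hz

Beat frequency = 31/6 = 5.1667 Hz.
|f − 657| = 5.1667, so f = 657 ± 5.1667.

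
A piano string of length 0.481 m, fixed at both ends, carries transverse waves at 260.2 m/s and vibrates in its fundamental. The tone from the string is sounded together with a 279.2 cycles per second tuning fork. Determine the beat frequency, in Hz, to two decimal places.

8.72 Hz

For a string fixed at both ends, f_n = n·v/(2L) = 1·260.2/(2·0.481) = 270.4782 Hz.
f_beat = |270.4782 − 279.2| = 8.72 Hz.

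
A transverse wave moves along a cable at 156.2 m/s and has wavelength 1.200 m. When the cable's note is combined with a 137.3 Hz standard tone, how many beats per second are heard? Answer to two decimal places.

7.13 Hz

Source frequency f = v/λ = 156.2/1.200 = 130.1667 Hz.
f_beat = |130.1667 − 137.3| = 7.13 Hz.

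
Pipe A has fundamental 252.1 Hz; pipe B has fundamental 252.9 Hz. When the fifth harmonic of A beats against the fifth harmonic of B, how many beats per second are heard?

4.0 Hz

Fifth harmonic of the first: 5·252.1 = 1260.5 Hz.
Fifth harmonic of the second: 5·252.9 = 1264.5 Hz.
f_beat = |1260.5 − 1264.5| = 4.0 Hz.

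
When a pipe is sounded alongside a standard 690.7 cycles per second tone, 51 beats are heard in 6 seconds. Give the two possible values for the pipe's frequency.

682.2 Hz or 699.2 Hz

Beat frequency = 51/6 = 8.5 Hz.
|f − 690.7| = 8.5, so f = 690.7 ± 8.5.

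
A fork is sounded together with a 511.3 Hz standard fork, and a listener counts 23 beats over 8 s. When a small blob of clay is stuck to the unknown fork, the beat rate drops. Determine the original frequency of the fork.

Beat frequency = 23/8 = 2.875 Hz.
|f − 511.3| = 2.875, so the fork was at either 508.425 Hz or 514.175 Hz.
Adding mass to a fork lowers its frequency; the adjustment lowers the fork's frequency.
The beat rate fell, so the adjustment moved the fork toward 511.3 Hz — it must have started above the reference.

514.175 Hz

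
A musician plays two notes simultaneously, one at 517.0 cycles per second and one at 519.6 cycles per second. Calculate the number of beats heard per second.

Beats arise from superposition of two nearby frequencies; the beat rate is |f₁ − f₂|.
|517.0 − 519.6| = 2.6 Hz.

2.6 Hz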